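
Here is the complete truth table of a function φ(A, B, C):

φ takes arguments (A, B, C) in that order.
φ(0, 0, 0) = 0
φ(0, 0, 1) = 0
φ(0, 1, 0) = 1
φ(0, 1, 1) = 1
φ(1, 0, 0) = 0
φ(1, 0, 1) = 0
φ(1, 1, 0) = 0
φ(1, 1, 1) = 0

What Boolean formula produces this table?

φ=1 on 2 inputs: (0,1,0), (0,1,1). Reading each as a conjunction of literals (¬A·B·¬C, ¬A·B·C) and taking the OR gives the canonical DNF.

φ(A, B, C) = ((NOT A AND B) AND NOT C) OR ((NOT A AND B) AND C)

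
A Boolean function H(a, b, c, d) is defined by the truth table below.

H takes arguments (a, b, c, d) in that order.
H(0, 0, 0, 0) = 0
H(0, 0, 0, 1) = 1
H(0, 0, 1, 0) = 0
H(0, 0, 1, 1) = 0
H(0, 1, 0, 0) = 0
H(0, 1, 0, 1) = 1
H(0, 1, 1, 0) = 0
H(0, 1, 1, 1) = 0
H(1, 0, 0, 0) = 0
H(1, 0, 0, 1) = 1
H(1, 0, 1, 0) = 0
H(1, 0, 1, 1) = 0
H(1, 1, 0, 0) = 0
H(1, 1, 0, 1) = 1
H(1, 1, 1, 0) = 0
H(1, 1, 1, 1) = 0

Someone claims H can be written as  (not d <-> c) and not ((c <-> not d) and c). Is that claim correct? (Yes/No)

Yes

Check the formula against H row by row:
  a=0, b=0, c=0, d=0: formula gives 0, H = 0 ✓
  a=0, b=0, c=0, d=1: formula gives 1, H = 1 ✓
  a=0, b=0, c=1, d=0: formula gives 0, H = 0 ✓
  a=0, b=0, c=1, d=1: formula gives 0, H = 0 ✓
  …and likewise for the remaining 12 rows.
All 16 rows match — the expression computes H exactly.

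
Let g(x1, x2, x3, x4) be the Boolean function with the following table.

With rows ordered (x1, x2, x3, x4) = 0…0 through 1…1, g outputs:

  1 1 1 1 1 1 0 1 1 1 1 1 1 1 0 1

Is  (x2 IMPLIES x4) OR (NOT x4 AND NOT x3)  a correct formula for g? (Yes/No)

Check the formula against g row by row:
  x1=0, x2=0, x3=0, x4=0: formula gives 1, g = 1 ✓
  x1=0, x2=0, x3=0, x4=1: formula gives 1, g = 1 ✓
  x1=0, x2=0, x3=1, x4=0: formula gives 1, g = 1 ✓
  x1=0, x2=0, x3=1, x4=1: formula gives 1, g = 1 ✓
  … (the remaining 12 rows also agree.)
All 16 rows match — the expression computes g exactly.

Yes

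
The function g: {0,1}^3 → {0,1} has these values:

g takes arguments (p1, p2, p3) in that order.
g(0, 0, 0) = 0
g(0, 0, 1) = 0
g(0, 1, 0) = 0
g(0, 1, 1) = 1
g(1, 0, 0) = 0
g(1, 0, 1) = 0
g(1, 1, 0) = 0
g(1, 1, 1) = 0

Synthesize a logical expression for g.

g is 1 on exactly one input, (0,1,1), whose minterm is ¬p1·p2·p3. So g is just that conjunction.

g(p1, p2, p3) = (¬p1 ∧ p2) ∧ p3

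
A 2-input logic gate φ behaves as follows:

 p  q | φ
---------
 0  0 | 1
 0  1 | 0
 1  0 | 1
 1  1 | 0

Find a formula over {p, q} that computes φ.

φ(p, q) = NOT q

The output is the negation of q.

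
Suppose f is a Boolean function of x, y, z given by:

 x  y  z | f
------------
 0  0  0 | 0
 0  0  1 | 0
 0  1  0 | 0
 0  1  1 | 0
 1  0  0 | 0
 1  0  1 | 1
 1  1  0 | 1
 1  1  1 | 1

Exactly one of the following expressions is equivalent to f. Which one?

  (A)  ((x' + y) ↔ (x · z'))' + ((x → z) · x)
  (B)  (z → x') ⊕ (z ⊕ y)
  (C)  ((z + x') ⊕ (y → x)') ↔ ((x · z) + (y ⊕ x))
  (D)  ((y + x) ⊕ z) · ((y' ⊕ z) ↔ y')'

C

(A) disagrees with f on (0,0,0) (formula → 1, table → 0); rule it out.
(B) disagrees with f on (0,0,0) (formula → 1, table → 0); rule it out.
(D) disagrees with f on (0,0,1) (formula → 1, table → 0); rule it out.
That leaves (C). Evaluating it on every row reproduces the table of f exactly.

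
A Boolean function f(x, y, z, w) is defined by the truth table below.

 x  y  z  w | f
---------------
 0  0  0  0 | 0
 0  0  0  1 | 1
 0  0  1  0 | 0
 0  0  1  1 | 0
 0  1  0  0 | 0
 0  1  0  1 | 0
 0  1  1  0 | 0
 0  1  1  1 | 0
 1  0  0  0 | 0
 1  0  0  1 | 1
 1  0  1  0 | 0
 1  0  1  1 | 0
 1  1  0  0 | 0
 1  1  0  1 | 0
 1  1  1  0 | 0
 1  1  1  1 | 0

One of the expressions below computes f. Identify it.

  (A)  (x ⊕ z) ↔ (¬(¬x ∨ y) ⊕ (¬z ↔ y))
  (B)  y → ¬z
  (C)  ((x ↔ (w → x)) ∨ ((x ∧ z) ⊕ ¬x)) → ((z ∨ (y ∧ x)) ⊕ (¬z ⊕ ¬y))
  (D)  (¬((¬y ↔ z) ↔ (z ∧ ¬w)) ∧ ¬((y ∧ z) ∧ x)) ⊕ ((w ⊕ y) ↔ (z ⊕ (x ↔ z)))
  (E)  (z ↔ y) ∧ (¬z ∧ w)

E

(A): at (0,0,0,0) it gives 1, but f = 0 — eliminated.
(B): at (0,0,0,0) it gives 1, but f = 0 — eliminated.
(C): at (0,0,0,1) it gives 0, but f = 1 — eliminated.
(D): at (0,1,0,1) it gives 1, but f = 0 — eliminated.
Only (E) survives; checking it on all 16 rows confirms it matches f.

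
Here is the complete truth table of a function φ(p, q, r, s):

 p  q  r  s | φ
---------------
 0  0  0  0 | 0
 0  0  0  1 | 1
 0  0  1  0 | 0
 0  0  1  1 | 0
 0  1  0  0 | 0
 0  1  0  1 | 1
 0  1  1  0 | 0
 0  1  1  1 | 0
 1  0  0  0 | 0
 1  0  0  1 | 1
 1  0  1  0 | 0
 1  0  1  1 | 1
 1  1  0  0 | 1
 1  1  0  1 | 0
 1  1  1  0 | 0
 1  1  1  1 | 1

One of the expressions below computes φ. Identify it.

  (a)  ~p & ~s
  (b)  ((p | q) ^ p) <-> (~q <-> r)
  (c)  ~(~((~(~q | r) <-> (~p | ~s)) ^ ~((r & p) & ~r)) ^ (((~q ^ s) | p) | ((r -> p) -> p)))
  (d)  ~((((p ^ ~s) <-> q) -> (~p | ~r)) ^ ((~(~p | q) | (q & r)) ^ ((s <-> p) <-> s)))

c

(a) fails at (0,0,0,0): the formula yields 1, φ is 0.
(b) fails at (0,0,0,0): the formula yields 1, φ is 0.
(d) fails at (0,0,0,1): the formula yields 0, φ is 1.
Only (c) survives; checking it on all 16 rows confirms it matches φ.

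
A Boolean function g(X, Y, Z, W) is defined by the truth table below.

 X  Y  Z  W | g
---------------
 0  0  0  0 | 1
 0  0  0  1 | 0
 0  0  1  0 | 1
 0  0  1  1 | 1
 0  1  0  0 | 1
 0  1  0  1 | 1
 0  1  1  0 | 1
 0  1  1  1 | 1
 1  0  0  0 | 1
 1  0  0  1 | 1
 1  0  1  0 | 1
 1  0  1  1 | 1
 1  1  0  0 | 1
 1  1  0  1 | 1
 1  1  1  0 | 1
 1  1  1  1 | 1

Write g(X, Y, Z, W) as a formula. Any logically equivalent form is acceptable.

Only row (0,0,0,1) gives 0. So g is 1 everywhere except there — the complement of the minterm ¬X·¬Y·¬Z·W.

g(X, Y, Z, W) = not (((not X and not Y) and not Z) and W)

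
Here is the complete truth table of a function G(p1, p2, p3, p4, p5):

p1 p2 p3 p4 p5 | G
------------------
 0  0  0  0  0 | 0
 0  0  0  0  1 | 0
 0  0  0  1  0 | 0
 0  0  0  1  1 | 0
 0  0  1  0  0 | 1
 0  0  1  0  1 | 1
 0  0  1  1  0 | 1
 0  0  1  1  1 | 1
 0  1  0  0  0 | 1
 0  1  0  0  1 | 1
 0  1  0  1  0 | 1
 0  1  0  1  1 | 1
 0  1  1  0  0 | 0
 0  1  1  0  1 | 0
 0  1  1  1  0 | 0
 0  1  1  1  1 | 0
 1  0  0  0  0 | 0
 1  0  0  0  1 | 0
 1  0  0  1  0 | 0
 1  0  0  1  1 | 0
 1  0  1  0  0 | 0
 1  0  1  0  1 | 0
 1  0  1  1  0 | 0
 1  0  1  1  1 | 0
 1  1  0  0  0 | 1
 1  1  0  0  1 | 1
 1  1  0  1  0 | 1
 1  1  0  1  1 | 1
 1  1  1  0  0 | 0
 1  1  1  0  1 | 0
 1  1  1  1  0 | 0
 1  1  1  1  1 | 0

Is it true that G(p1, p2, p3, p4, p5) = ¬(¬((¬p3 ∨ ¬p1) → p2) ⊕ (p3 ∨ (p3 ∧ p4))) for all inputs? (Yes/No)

Yes

Test each input against both G and the formula:
  p1=0, p2=0, p3=0, p4=0, p5=0: formula gives 0, G = 0 ✓
  p1=0, p2=0, p3=0, p4=0, p5=1: formula gives 0, G = 0 ✓
  p1=0, p2=0, p3=0, p4=1, p5=0: formula gives 0, G = 0 ✓
  p1=0, p2=0, p3=0, p4=1, p5=1: formula gives 0, G = 0 ✓
  … (the remaining 28 rows also agree.)
All 32 rows match — the expression computes G exactly.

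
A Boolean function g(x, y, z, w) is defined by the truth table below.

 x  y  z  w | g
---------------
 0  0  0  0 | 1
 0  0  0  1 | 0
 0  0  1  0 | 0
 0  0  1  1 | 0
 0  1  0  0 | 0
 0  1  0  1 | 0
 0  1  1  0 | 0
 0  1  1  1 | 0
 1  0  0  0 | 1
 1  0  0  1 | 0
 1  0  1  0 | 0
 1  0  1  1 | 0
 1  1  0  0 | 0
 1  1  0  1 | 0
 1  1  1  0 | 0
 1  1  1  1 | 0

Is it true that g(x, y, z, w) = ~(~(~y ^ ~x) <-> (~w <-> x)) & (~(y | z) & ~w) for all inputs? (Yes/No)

Evaluate ~(~(~y ^ ~x) <-> (~w <-> x)) & (~(y | z) & ~w) on each row and compare to g:
  x=0, y=0, z=0, w=0: formula gives 1, g = 1 ✓
  x=0, y=0, z=0, w=1: formula gives 0, g = 0 ✓
  x=0, y=0, z=1, w=0: formula gives 0, g = 0 ✓
  x=0, y=0, z=1, w=1: formula gives 0, g = 0 ✓
  … (the remaining 12 rows also agree.)
All 16 rows match — the expression computes g exactly.

Yes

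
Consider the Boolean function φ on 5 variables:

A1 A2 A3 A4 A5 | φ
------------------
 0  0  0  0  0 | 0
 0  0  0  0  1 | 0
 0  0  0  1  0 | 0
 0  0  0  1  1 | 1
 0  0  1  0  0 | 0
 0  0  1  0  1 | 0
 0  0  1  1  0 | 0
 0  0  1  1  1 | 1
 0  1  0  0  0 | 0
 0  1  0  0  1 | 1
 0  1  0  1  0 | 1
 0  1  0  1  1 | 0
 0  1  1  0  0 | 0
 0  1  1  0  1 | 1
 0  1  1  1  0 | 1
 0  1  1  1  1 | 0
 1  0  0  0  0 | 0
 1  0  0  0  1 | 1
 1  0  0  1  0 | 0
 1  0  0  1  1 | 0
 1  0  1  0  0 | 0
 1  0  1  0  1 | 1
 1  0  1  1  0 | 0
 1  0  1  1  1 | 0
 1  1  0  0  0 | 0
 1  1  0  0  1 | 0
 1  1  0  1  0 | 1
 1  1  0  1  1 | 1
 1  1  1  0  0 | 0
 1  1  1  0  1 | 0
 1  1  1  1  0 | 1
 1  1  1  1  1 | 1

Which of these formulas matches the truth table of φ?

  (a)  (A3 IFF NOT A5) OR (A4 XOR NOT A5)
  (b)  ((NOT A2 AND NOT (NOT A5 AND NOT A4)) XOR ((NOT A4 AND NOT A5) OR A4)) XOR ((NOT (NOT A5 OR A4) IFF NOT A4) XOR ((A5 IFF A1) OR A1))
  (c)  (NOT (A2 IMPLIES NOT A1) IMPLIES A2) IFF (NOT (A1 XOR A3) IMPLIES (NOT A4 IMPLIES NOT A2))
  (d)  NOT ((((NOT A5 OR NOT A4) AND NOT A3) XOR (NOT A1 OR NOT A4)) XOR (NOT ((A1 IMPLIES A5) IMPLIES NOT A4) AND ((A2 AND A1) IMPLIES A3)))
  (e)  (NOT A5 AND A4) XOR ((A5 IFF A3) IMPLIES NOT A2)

(a) fails at (0,0,0,0,0): the formula yields 1, φ is 0.
(c) fails at (0,0,0,0,0): the formula yields 1, φ is 0.
(d) fails at (0,0,0,0,0): the formula yields 1, φ is 0.
(e) fails at (0,0,0,0,0): the formula yields 1, φ is 0.
(b) is the remaining candidate, and it agrees with φ on all 32 inputs.

b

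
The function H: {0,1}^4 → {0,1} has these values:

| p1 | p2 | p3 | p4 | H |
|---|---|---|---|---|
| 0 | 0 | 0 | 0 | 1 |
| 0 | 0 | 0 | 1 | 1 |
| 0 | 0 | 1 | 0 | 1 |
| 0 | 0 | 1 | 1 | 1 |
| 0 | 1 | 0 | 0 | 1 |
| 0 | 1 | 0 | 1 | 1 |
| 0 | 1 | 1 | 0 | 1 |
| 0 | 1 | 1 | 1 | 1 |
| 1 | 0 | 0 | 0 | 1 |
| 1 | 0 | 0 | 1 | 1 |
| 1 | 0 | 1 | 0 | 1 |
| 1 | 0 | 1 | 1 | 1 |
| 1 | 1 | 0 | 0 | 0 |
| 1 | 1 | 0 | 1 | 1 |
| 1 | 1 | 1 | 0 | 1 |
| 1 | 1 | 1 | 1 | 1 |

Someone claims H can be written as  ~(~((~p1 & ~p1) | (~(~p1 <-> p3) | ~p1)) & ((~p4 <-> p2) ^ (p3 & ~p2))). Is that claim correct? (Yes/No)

Test each input against both H and the formula:
  p1=0, p2=0, p3=0, p4=0: formula gives 1, H = 1 ✓
  p1=0, p2=0, p3=0, p4=1: formula gives 1, H = 1 ✓
  p1=0, p2=0, p3=1, p4=0: formula gives 1, H = 1 ✓
  p1=0, p2=0, p3=1, p4=1: formula gives 1, H = 1 ✓
  …
  p1=1, p2=0, p3=0, p4=1: formula gives 0, but H = 1 ✗
Row (1,0,0,1) is a counterexample, so the formula is not equivalent to H.

No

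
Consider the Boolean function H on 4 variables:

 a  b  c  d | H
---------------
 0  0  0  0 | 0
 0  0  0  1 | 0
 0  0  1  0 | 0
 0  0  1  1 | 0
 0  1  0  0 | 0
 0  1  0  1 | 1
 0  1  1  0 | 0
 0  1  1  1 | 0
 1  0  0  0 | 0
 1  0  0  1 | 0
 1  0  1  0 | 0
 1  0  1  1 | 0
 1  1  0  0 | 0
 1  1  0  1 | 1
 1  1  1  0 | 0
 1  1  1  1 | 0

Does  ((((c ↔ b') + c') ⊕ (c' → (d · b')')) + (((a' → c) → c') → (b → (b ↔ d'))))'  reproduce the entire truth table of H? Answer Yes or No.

Yes

Evaluate ((((c ↔ b') + c') ⊕ (c' → (d · b')')) + (((a' → c) → c') → (b → (b ↔ d'))))' on each row and compare to H:
  a=0, b=0, c=0, d=0: formula gives 0, H = 0 ✓
  a=0, b=0, c=0, d=1: formula gives 0, H = 0 ✓
  a=0, b=0, c=1, d=0: formula gives 0, H = 0 ✓
  a=0, b=0, c=1, d=1: formula gives 0, H = 0 ✓
  … (the remaining 12 rows also agree.)
No disagreement on any input; they are logically equivalent.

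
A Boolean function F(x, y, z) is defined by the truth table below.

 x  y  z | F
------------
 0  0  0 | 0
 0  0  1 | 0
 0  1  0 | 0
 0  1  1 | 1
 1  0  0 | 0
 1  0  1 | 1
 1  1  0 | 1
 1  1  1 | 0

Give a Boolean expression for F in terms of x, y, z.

F(x, y, z) = (((x' · y) · z) + ((x · y') · z)) + ((x · y) · z')

The 1-rows are (0,1,1), (1,0,1), (1,1,0). Each contributes one minterm — ¬x·y·z; x·¬y·z; x·y·¬z — and their disjunction is a sum-of-products form of F.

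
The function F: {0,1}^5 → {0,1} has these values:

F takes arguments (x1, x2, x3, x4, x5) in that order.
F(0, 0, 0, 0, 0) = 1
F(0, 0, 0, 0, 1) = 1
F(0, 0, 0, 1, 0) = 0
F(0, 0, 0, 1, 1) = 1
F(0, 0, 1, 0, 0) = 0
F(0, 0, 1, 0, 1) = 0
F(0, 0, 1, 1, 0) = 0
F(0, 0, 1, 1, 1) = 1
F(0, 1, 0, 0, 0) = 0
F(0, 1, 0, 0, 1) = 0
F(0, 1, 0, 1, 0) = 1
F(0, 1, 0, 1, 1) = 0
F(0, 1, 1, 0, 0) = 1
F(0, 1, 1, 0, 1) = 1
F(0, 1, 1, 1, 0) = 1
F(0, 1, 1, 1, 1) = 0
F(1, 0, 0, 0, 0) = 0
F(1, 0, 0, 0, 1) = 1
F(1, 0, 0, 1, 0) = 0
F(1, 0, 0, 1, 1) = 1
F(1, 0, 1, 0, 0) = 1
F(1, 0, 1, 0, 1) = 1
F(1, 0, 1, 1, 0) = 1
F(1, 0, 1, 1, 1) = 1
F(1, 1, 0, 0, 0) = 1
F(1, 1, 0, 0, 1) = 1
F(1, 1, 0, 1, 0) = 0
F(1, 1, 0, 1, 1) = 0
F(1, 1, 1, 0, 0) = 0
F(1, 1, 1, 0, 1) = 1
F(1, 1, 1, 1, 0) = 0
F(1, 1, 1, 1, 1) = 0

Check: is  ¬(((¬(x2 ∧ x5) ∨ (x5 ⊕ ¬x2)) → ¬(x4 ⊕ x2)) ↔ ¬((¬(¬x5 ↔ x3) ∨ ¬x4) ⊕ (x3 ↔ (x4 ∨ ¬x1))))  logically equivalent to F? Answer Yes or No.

No

Evaluate ¬(((¬(x2 ∧ x5) ∨ (x5 ⊕ ¬x2)) → ¬(x4 ⊕ x2)) ↔ ¬((¬(¬x5 ↔ x3) ∨ ¬x4) ⊕ (x3 ↔ (x4 ∨ ¬x1)))) on each row and compare to F:
  x1=0, x2=0, x3=0, x4=0, x5=0: formula gives 1, F = 1 ✓
  x1=0, x2=0, x3=0, x4=0, x5=1: formula gives 1, F = 1 ✓
  x1=0, x2=0, x3=0, x4=1, x5=0: formula gives 0, F = 0 ✓
  x1=0, x2=0, x3=0, x4=1, x5=1: formula gives 1, F = 1 ✓
  …
  x1=1, x2=0, x3=0, x4=0, x5=1: formula gives 0, but F = 1 ✗
Row (1,0,0,0,1) is a counterexample, so the formula is not equivalent to F.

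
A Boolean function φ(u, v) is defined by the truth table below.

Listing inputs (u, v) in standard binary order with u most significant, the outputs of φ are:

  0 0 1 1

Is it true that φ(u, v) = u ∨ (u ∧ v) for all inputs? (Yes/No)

Test each input against both φ and the formula:
  u=0, v=0: formula gives 0, φ = 0 ✓
  u=0, v=1: formula gives 0, φ = 0 ✓
  u=1, v=0: formula gives 1, φ = 1 ✓
  u=1, v=1: formula gives 1, φ = 1 ✓
All 4 rows match — the expression computes φ exactly.

Yes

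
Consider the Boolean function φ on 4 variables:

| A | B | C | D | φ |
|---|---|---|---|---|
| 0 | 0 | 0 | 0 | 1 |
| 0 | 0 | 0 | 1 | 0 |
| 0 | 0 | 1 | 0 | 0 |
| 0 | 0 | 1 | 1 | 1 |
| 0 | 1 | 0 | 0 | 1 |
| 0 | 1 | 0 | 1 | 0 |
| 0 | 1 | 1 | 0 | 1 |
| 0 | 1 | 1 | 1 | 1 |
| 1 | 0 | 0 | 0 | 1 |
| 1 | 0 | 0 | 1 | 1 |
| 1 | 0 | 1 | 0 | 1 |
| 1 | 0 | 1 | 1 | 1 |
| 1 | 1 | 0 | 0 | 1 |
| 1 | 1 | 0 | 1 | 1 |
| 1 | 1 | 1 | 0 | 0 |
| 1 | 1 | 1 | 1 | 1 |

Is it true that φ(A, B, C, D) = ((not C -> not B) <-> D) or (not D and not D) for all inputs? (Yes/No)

No

Evaluate ((not C -> not B) <-> D) or (not D and not D) on each row and compare to φ:
  A=0, B=0, C=0, D=0: formula gives 1, φ = 1 ✓
  A=0, B=0, C=0, D=1: formula gives 1, but φ = 0 ✗
Since they disagree at (0,0,0,1), the expression is not a correct formula for φ.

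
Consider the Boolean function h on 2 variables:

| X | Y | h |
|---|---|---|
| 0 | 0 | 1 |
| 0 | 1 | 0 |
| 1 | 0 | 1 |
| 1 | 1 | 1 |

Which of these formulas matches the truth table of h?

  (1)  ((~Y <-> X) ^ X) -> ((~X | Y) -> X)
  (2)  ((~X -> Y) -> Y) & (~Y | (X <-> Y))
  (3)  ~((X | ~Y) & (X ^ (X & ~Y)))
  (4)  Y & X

1

(2) fails at (1,0): the formula yields 0, h is 1.
(3) fails at (0,1): the formula yields 1, h is 0.
(4) fails at (0,0): the formula yields 0, h is 1.
Only (1) survives; checking it on all 4 rows confirms it matches h.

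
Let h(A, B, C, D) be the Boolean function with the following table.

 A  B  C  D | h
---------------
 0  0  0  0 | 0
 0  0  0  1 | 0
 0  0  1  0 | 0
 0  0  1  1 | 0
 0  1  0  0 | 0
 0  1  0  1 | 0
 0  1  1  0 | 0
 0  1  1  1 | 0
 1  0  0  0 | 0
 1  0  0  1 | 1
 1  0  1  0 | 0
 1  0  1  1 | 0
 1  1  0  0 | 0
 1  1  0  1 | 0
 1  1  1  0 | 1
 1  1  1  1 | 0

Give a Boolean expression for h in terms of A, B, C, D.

Collect the rows where h=1 — (1,0,0,1), (1,1,1,0) — and write one minterm per row: A·¬B·¬C·D, A·B·C·¬D. Their union (logical OR) reproduces the table exactly.

h(A, B, C, D) = (((A AND NOT B) AND NOT C) AND D) OR (((A AND B) AND C) AND NOT D)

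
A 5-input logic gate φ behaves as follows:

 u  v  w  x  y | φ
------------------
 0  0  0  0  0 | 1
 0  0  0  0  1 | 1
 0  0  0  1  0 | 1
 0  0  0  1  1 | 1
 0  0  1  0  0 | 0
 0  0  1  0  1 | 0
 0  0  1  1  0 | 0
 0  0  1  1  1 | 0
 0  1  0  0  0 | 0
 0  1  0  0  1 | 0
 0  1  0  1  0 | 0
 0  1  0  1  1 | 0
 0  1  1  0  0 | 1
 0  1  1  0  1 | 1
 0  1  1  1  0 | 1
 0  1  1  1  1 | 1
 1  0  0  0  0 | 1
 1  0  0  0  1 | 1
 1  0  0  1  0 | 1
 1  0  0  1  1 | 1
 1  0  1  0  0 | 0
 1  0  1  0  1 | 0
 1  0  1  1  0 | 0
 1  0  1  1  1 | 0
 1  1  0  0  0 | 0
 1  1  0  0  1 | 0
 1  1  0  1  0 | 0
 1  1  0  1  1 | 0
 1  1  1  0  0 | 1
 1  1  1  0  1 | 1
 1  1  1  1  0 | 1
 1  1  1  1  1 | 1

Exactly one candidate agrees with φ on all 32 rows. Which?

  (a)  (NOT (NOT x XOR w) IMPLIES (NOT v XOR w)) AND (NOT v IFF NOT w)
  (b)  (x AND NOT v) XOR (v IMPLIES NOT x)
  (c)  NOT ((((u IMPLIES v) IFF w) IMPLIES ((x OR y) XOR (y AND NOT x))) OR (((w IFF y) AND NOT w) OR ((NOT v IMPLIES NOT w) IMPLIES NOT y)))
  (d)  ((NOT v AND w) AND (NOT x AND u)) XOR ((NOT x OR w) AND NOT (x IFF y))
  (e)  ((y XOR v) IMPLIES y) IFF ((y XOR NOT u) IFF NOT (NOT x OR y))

a

(b): at (0,0,0,1,0) it gives 0, but φ = 1 — eliminated.
(c): at (0,0,0,0,0) it gives 0, but φ = 1 — eliminated.
(d): at (0,0,0,0,0) it gives 0, but φ = 1 — eliminated.
(e): at (0,0,0,0,0) it gives 0, but φ = 1 — eliminated.
That leaves (a). Evaluating it on every row reproduces the table of φ exactly.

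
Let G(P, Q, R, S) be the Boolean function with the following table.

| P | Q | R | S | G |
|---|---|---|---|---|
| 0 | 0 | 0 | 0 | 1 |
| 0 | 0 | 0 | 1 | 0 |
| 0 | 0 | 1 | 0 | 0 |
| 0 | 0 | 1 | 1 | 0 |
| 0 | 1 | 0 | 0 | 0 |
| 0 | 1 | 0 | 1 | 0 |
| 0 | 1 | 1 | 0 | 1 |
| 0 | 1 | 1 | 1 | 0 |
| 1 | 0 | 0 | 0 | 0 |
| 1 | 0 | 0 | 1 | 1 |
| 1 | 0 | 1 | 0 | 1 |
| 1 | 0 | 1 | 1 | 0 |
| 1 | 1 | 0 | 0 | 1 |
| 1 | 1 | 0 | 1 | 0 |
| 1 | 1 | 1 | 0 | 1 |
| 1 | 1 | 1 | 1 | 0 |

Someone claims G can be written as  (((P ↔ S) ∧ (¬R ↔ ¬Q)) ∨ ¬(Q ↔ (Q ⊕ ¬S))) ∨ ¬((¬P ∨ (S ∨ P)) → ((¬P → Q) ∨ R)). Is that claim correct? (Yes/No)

Check the formula against G row by row:
  P=0, Q=0, R=0, S=0: formula gives 1, G = 1 ✓
  P=0, Q=0, R=0, S=1: formula gives 1, but G = 0 ✗
A single disagreement suffices: at (0,0,0,1) they differ, so the formula does not compute G.

No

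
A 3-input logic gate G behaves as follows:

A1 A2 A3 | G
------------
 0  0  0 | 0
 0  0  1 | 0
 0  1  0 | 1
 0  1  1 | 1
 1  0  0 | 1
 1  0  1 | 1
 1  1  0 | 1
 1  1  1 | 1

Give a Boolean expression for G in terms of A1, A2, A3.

The 0-rows are (0,0,0), (0,0,1). Take each as a conjunction (¬A1·¬A2·¬A3, ¬A1·¬A2·A3), form their disjunction, and complement — that gives a formula that is 1 everywhere G is.

G(A1, A2, A3) = ~(((~A1 & ~A2) & ~A3) | ((~A1 & ~A2) & A3))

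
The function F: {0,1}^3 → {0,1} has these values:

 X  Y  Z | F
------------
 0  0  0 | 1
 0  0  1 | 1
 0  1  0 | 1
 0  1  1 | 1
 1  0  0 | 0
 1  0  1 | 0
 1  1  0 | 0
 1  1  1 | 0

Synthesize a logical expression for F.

F(X, Y, Z) = ~X

The output is the negation of X.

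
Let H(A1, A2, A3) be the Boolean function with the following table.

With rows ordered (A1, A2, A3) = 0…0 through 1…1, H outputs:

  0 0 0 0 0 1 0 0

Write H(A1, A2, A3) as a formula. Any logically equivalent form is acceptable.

H(A1, A2, A3) = (A1 · A2') · A3

H is 1 on exactly one input, (1,0,1), whose minterm is A1·¬A2·A3. So H is just that conjunction.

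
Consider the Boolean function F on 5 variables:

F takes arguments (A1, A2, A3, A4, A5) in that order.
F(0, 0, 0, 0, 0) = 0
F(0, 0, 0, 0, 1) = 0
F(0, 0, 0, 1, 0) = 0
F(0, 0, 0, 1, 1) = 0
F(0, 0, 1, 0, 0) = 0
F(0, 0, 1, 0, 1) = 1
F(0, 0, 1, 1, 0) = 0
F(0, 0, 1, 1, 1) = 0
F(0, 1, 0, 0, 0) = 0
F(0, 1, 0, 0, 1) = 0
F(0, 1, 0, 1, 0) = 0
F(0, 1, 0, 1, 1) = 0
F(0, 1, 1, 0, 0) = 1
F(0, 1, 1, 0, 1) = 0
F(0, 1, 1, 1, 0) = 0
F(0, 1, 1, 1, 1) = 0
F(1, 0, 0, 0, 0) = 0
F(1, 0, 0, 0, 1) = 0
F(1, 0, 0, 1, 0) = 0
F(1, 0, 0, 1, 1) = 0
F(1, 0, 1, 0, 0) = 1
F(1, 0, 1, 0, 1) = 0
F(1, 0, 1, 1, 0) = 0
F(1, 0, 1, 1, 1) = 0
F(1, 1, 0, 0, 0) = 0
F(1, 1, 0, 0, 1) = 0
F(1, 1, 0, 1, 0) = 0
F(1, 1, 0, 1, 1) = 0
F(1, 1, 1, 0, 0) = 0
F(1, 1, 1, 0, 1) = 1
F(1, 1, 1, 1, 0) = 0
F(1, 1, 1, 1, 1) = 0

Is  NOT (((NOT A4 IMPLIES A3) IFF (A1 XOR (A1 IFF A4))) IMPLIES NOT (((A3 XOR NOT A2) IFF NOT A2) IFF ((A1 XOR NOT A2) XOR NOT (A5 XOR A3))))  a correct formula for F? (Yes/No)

Evaluate NOT (((NOT A4 IMPLIES A3) IFF (A1 XOR (A1 IFF A4))) IMPLIES NOT (((A3 XOR NOT A2) IFF NOT A2) IFF ((A1 XOR NOT A2) XOR NOT (A5 XOR A3)))) on each row and compare to F:
  A1=0, A2=0, A3=0, A4=0, A5=0: formula gives 0, F = 0 ✓
  A1=0, A2=0, A3=0, A4=0, A5=1: formula gives 0, F = 0 ✓
  A1=0, A2=0, A3=0, A4=1, A5=0: formula gives 0, F = 0 ✓
  A1=0, A2=0, A3=0, A4=1, A5=1: formula gives 0, F = 0 ✓
  …and likewise for the remaining 28 rows.
Every row agrees, so the formula is equivalent.

Yes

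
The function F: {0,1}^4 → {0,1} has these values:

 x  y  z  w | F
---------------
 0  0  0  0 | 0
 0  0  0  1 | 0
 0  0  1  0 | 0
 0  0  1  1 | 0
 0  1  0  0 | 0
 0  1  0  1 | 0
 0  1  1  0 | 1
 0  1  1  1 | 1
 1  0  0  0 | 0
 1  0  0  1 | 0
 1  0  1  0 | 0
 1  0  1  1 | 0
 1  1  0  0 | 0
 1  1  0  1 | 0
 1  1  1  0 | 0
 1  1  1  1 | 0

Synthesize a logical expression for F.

The 1-rows are (0,1,1,0), (0,1,1,1). Each contributes one minterm — ¬x·y·z·¬w; ¬x·y·z·w — and their disjunction is a sum-of-products form of F.

F(x, y, z, w) = (((~x & y) & z) & ~w) | (((~x & y) & z) & w)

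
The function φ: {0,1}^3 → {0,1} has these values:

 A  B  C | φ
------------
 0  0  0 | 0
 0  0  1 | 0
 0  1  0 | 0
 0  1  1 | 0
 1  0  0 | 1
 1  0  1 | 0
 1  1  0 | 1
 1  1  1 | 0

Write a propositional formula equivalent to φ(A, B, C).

The 1-rows are (1,0,0), (1,1,0). Each contributes one minterm — A·¬B·¬C; A·B·¬C — and their disjunction is a sum-of-products form of φ.

φ(A, B, C) = ((A & ~B) & ~C) | ((A & B) & ~C)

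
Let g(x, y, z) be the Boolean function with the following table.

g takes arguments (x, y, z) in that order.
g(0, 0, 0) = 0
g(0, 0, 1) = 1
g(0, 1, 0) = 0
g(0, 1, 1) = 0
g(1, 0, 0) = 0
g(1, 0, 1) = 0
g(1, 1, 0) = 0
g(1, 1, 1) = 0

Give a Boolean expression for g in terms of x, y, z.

Only row (0,0,1) gives 1. That row's minterm ¬x·¬y·z is g directly.

g(x, y, z) = (x' · y') · z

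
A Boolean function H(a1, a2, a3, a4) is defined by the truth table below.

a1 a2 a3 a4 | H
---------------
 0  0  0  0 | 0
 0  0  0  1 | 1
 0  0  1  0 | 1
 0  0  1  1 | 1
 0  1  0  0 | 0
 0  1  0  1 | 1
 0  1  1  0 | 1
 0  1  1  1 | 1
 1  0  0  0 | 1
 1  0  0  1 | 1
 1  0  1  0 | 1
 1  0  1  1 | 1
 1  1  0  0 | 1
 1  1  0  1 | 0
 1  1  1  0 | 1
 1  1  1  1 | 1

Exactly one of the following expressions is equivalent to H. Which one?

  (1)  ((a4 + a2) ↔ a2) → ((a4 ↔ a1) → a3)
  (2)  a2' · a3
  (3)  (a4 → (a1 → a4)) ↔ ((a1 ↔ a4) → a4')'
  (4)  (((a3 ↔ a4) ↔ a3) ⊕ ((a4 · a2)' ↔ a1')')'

(2) disagrees with H on (0,0,0,1) (formula → 0, table → 1); rule it out.
(3) disagrees with H on (0,0,0,1) (formula → 0, table → 1); rule it out.
(4) disagrees with H on (0,0,0,0) (formula → 1, table → 0); rule it out.
Only (1) survives; checking it on all 16 rows confirms it matches H.

1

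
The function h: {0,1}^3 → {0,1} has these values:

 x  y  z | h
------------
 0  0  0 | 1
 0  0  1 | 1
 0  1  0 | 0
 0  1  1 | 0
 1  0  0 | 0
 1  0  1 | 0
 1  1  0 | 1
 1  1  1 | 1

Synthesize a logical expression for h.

h(x, y, z) = ((((NOT x AND NOT y) AND NOT z) OR ((NOT x AND NOT y) AND z)) OR ((x AND y) AND NOT z)) OR ((x AND y) AND z)

The 1-rows are (0,0,0), (0,0,1), (1,1,0), (1,1,1). Each contributes one minterm — ¬x·¬y·¬z; ¬x·¬y·z; x·y·¬z; x·y·z — and their disjunction is a sum-of-products form of h.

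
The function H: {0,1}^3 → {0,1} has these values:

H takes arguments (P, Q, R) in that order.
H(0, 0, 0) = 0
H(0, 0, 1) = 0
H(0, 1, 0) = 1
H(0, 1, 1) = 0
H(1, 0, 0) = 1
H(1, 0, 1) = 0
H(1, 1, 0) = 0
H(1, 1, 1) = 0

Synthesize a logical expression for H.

H=1 on 2 inputs: (0,1,0), (1,0,0). Reading each as a conjunction of literals (¬P·Q·¬R, P·¬Q·¬R) and taking the OR gives the canonical DNF.

H(P, Q, R) = ((not P and Q) and not R) or ((P and not Q) and not R)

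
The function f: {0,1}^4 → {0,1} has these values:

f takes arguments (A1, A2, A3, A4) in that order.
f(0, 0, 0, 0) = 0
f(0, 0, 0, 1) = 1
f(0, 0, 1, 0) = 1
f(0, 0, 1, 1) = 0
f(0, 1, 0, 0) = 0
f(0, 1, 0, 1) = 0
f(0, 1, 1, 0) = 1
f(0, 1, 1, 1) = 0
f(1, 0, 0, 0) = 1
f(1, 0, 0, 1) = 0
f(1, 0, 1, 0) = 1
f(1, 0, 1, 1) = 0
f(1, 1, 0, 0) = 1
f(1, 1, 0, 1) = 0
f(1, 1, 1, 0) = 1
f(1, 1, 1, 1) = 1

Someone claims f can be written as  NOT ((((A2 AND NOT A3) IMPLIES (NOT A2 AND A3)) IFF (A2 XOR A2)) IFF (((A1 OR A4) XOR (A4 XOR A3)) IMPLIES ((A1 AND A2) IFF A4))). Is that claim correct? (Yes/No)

No

Check the formula against f row by row:
  A1=0, A2=0, A3=0, A4=0: formula gives 1, but f = 0 ✗
A single disagreement suffices: at (0,0,0,0) they differ, so the formula does not compute f.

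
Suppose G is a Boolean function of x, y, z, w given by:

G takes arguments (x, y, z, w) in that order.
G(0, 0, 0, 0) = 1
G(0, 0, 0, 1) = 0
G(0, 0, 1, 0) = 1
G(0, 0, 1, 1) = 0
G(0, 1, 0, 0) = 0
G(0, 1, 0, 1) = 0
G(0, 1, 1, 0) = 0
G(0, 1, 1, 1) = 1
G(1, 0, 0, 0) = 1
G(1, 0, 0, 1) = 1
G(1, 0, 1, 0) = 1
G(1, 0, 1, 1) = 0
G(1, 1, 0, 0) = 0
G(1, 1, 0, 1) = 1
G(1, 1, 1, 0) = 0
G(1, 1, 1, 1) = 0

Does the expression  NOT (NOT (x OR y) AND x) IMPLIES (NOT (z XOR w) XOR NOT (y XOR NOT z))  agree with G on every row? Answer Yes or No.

Evaluate NOT (NOT (x OR y) AND x) IMPLIES (NOT (z XOR w) XOR NOT (y XOR NOT z)) on each row and compare to G:
  x=0, y=0, z=0, w=0: formula gives 1, G = 1 ✓
  x=0, y=0, z=0, w=1: formula gives 0, G = 0 ✓
  x=0, y=0, z=1, w=0: formula gives 1, G = 1 ✓
  x=0, y=0, z=1, w=1: formula gives 0, G = 0 ✓
  …
  x=0, y=1, z=0, w=1: formula gives 1, but G = 0 ✗
A single disagreement suffices: at (0,1,0,1) they differ, so the formula does not compute G.

No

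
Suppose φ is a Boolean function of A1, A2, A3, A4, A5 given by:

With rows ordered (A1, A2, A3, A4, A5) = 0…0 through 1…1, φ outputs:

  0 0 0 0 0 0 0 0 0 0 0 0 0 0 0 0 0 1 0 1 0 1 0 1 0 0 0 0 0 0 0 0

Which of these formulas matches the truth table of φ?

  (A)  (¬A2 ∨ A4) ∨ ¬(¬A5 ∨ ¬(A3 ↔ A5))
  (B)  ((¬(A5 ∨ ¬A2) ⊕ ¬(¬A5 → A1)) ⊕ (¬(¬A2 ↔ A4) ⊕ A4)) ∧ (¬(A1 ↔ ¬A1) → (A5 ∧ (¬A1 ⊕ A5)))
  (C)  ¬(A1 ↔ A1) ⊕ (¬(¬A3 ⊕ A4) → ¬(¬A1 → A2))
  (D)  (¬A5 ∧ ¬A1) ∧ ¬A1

B

(A): at (0,0,0,0,0) it gives 1, but φ = 0 — eliminated.
(C): at (0,0,0,0,0) it gives 1, but φ = 0 — eliminated.
(D): at (0,0,0,0,0) it gives 1, but φ = 0 — eliminated.
Only (B) survives; checking it on all 32 rows confirms it matches φ.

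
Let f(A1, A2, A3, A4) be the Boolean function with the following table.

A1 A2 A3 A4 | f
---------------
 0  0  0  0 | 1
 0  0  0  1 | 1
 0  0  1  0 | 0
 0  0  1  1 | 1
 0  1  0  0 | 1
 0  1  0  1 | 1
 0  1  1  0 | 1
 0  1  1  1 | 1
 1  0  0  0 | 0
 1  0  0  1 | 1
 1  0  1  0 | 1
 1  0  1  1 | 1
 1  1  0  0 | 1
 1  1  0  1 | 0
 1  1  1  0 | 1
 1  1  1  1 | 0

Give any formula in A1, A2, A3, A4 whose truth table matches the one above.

f(A1, A2, A3, A4) = ((((((A1' · A2') · A3) · A4') + (((A1 · A2') · A3') · A4')) + (((A1 · A2) · A3') · A4)) + (((A1 · A2) · A3) · A4))'

There are just 4 zero rows: (0,0,1,0), (1,0,0,0), (1,1,0,1), (1,1,1,1). Their minterms are ¬A1·¬A2·A3·¬A4, A1·¬A2·¬A3·¬A4, A1·A2·¬A3·A4, A1·A2·A3·A4; the OR of those covers precisely the 0-outputs, and negating it yields f.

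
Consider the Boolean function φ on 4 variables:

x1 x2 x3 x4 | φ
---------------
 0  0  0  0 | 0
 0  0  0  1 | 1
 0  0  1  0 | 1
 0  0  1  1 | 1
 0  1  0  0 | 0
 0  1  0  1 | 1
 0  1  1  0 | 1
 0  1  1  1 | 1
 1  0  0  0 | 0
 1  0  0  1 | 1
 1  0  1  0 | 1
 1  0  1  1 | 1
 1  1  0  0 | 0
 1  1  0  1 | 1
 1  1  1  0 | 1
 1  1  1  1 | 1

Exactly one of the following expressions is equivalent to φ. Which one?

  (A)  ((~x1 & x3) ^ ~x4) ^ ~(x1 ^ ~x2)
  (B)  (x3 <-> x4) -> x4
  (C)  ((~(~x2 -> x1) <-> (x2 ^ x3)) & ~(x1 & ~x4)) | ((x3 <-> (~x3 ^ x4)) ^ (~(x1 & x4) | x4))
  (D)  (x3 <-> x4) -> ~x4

B

(A): at (0,0,0,0) it gives 1, but φ = 0 — eliminated.
(C): at (0,0,0,0) it gives 1, but φ = 0 — eliminated.
(D): at (0,0,0,0) it gives 1, but φ = 0 — eliminated.
(B) is the remaining candidate, and it agrees with φ on all 16 inputs.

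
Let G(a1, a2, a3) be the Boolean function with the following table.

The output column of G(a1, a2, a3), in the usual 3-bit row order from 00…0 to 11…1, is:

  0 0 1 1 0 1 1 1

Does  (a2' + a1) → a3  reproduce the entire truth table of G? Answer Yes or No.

No

Evaluate (a2' + a1) → a3 on each row and compare to G:
  a1=0, a2=0, a3=0: formula gives 0, G = 0 ✓
  a1=0, a2=0, a3=1: formula gives 1, but G = 0 ✗
A single disagreement suffices: at (0,0,1) they differ, so the formula does not compute G.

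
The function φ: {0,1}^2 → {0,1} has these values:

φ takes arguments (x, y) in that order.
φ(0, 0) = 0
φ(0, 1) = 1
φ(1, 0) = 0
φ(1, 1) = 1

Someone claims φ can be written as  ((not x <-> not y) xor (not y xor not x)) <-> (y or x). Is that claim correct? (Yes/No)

Test each input against both φ and the formula:
  x=0, y=0: formula gives 0, φ = 0 ✓
  x=0, y=1: formula gives 1, φ = 1 ✓
  x=1, y=0: formula gives 1, but φ = 0 ✗
A single disagreement suffices: at (1,0) they differ, so the formula does not compute φ.

No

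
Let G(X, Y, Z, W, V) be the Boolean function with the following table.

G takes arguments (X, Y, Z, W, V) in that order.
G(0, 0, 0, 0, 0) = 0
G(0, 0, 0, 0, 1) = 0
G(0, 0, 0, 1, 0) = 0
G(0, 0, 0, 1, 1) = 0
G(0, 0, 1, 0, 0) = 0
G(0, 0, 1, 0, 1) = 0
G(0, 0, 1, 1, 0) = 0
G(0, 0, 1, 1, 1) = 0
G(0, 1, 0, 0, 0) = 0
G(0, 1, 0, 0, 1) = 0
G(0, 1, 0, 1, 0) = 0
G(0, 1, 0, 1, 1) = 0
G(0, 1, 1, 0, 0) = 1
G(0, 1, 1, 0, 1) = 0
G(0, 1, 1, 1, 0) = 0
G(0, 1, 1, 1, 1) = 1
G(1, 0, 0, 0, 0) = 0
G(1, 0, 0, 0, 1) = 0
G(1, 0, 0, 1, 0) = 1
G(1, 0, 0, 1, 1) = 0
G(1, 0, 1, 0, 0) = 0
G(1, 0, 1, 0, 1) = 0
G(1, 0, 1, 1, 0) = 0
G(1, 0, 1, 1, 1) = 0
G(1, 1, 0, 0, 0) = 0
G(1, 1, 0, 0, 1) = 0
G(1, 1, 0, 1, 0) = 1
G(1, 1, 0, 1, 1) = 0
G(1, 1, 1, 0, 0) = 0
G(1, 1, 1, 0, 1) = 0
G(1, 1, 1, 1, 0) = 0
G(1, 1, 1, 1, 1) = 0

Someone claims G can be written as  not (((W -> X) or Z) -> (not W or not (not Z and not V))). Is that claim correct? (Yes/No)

No

Test each input against both G and the formula:
  X=0, Y=0, Z=0, W=0, V=0: formula gives 0, G = 0 ✓
  X=0, Y=0, Z=0, W=0, V=1: formula gives 0, G = 0 ✓
  X=0, Y=0, Z=0, W=1, V=0: formula gives 0, G = 0 ✓
  X=0, Y=0, Z=0, W=1, V=1: formula gives 0, G = 0 ✓
  …
  X=0, Y=1, Z=1, W=0, V=0: formula gives 0, but G = 1 ✗
Since they disagree at (0,1,1,0,0), the expression is not a correct formula for G.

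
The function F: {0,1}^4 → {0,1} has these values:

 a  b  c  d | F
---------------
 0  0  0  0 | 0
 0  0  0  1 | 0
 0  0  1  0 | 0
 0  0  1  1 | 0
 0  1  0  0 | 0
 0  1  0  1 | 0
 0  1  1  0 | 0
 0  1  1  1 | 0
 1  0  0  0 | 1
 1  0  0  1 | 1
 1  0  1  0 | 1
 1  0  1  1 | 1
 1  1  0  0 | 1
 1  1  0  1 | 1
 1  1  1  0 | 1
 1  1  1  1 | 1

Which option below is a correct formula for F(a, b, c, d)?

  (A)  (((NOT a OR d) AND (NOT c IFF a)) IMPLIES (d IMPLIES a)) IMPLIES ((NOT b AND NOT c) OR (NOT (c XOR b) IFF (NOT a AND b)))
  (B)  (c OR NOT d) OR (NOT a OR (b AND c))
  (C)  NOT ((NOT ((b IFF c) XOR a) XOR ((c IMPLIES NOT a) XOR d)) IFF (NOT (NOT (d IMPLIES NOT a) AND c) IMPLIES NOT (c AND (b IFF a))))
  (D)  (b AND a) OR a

(A) disagrees with F on (0,0,0,0) (formula → 1, table → 0); rule it out.
(B) disagrees with F on (0,0,0,0) (formula → 1, table → 0); rule it out.
(C) disagrees with F on (0,0,0,1) (formula → 1, table → 0); rule it out.
Only (D) survives; checking it on all 16 rows confirms it matches F.

D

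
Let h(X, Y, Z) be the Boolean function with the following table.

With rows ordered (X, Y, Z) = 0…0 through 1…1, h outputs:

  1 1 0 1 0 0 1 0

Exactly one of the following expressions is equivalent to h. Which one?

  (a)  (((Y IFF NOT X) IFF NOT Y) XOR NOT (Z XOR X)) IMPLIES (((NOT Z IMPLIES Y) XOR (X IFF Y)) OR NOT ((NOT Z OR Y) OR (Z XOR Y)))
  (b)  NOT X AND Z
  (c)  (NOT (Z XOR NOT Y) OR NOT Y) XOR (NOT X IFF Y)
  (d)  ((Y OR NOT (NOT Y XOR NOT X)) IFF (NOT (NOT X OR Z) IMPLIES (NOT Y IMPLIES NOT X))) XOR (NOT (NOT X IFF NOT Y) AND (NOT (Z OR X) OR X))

(a) fails at (0,1,0): the formula yields 1, h is 0.
(b) fails at (0,0,0): the formula yields 0, h is 1.
(d) fails at (1,0,1): the formula yields 1, h is 0.
That leaves (c). Evaluating it on every row reproduces the table of h exactly.

c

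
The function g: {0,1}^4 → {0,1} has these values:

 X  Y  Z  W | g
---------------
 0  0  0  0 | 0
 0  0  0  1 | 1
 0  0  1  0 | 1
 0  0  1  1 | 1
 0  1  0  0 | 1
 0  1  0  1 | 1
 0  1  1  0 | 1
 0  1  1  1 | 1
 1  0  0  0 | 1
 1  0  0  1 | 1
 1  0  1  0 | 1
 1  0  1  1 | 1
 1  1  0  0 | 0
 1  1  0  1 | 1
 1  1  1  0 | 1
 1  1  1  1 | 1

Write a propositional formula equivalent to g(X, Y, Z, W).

g is 0 on only 2 rows — (0,0,0,0), (1,1,0,0). Writing each as a minterm (¬X·¬Y·¬Z·¬W, X·Y·¬Z·¬W) and OR-ing them characterizes exactly where g=0, so g is the negation of that disjunction.

g(X, Y, Z, W) = NOT ((((NOT X AND NOT Y) AND NOT Z) AND NOT W) OR (((X AND Y) AND NOT Z) AND NOT W))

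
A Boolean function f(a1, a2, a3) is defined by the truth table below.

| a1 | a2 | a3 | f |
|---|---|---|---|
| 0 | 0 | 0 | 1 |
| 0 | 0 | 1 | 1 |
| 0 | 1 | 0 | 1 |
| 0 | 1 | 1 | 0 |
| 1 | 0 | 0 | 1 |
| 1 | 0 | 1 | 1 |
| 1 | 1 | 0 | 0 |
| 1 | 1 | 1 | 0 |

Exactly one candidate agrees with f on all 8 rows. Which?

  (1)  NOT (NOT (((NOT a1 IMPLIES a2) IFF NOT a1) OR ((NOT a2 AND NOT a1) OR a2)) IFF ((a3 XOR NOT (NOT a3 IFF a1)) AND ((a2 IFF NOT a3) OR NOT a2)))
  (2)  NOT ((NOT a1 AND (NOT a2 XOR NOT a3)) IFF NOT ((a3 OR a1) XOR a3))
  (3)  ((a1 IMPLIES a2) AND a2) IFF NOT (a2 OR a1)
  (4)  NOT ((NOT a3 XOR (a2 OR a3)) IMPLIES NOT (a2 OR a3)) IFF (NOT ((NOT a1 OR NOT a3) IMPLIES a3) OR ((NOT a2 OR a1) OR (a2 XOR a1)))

1

(2) disagrees with f on (0,0,1) (formula → 0, table → 1); rule it out.
(3) disagrees with f on (0,0,0) (formula → 0, table → 1); rule it out.
(4) disagrees with f on (0,0,0) (formula → 0, table → 1); rule it out.
That leaves (1). Evaluating it on every row reproduces the table of f exactly.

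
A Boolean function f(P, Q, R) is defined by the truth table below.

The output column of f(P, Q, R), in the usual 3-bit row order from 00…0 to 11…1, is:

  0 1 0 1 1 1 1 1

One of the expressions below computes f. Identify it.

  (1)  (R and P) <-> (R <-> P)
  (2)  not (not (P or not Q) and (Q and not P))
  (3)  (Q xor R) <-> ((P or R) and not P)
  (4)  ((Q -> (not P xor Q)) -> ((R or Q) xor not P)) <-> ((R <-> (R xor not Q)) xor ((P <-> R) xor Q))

(2) fails at (0,0,0): the formula yields 1, f is 0.
(3) fails at (0,0,0): the formula yields 1, f is 0.
(4) fails at (0,0,0): the formula yields 1, f is 0.
Only (1) survives; checking it on all 8 rows confirms it matches f.

1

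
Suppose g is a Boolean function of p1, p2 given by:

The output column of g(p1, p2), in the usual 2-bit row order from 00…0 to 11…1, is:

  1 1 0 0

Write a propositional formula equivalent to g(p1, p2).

The output is the negation of p1.

g(p1, p2) = ~p1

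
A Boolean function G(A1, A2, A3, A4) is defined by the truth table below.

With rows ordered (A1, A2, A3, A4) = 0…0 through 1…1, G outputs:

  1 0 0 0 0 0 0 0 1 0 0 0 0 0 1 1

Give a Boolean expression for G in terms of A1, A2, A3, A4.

Collect the rows where G=1 — (0,0,0,0), (1,0,0,0), (1,1,1,0), (1,1,1,1) — and write one minterm per row: ¬A1·¬A2·¬A3·¬A4, A1·¬A2·¬A3·¬A4, A1·A2·A3·¬A4, A1·A2·A3·A4. Their union (logical OR) reproduces the table exactly.

G(A1, A2, A3, A4) = (((((¬A1 ∧ ¬A2) ∧ ¬A3) ∧ ¬A4) ∨ (((A1 ∧ ¬A2) ∧ ¬A3) ∧ ¬A4)) ∨ (((A1 ∧ A2) ∧ A3) ∧ ¬A4)) ∨ (((A1 ∧ A2) ∧ A3) ∧ A4)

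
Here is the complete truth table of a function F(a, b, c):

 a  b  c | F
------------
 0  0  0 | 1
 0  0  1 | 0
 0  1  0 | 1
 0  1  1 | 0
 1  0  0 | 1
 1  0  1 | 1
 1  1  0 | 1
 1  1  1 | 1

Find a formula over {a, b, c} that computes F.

F(a, b, c) = ~(((~a & ~b) & c) | ((~a & b) & c))

The 0-rows are (0,0,1), (0,1,1). Take each as a conjunction (¬a·¬b·c, ¬a·b·c), form their disjunction, and complement — that gives a formula that is 1 everywhere F is.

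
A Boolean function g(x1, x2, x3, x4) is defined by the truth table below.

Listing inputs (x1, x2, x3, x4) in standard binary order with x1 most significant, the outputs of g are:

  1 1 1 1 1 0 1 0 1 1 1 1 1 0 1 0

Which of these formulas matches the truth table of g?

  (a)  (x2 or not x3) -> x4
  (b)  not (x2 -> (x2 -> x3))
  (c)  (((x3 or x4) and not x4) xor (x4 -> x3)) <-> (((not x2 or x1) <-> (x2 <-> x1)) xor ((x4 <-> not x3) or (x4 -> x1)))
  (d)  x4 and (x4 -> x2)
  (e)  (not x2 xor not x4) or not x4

e

(a) disagrees with g on (0,0,0,0) (formula → 0, table → 1); rule it out.
(b) disagrees with g on (0,0,0,0) (formula → 0, table → 1); rule it out.
(c) disagrees with g on (0,0,0,0) (formula → 0, table → 1); rule it out.
(d) disagrees with g on (0,0,0,0) (formula → 0, table → 1); rule it out.
Only (e) survives; checking it on all 16 rows confirms it matches g.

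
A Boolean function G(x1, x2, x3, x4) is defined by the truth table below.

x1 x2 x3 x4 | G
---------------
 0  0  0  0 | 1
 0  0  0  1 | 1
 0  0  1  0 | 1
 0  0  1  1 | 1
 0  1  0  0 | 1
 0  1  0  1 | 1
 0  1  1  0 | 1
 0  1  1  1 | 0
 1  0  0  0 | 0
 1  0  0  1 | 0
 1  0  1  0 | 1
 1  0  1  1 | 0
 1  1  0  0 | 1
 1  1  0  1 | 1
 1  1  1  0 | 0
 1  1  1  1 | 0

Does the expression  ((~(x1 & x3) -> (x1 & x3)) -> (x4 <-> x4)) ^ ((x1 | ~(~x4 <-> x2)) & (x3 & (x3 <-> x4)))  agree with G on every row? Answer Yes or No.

Evaluate ((~(x1 & x3) -> (x1 & x3)) -> (x4 <-> x4)) ^ ((x1 | ~(~x4 <-> x2)) & (x3 & (x3 <-> x4))) on each row and compare to G:
  x1=0, x2=0, x3=0, x4=0: formula gives 1, G = 1 ✓
  x1=0, x2=0, x3=0, x4=1: formula gives 1, G = 1 ✓
  x1=0, x2=0, x3=1, x4=0: formula gives 1, G = 1 ✓
  x1=0, x2=0, x3=1, x4=1: formula gives 1, G = 1 ✓
  …
  x1=1, x2=0, x3=0, x4=0: formula gives 1, but G = 0 ✗
Row (1,0,0,0) is a counterexample, so the formula is not equivalent to G.

No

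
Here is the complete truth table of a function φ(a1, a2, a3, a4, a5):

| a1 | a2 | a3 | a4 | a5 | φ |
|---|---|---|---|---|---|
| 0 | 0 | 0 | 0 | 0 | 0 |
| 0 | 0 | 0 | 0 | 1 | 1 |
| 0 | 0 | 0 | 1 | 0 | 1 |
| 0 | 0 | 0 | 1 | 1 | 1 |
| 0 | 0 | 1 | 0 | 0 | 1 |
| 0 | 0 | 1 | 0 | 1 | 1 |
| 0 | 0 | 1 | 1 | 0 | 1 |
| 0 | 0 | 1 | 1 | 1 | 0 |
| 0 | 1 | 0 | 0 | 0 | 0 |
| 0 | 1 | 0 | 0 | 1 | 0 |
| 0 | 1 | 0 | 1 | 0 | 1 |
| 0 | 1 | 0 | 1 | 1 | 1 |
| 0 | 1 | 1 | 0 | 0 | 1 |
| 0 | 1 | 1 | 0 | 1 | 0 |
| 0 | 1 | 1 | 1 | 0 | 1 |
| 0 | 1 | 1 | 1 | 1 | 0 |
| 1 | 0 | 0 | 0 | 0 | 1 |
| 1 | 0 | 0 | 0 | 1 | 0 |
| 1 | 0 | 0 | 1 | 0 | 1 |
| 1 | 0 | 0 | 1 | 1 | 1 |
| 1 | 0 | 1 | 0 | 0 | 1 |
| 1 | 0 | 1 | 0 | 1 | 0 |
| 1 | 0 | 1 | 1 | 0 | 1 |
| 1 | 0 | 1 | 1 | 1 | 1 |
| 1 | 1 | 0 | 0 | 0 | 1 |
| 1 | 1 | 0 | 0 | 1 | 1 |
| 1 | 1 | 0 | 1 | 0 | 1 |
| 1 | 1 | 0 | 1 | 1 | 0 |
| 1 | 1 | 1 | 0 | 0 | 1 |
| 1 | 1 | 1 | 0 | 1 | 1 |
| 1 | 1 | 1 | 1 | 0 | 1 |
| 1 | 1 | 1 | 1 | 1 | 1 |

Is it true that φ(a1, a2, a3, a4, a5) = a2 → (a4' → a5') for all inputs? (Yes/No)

Check the formula against φ row by row:
  a1=0, a2=0, a3=0, a4=0, a5=0: formula gives 1, but φ = 0 ✗
Since they disagree at (0,0,0,0,0), the expression is not a correct formula for φ.

No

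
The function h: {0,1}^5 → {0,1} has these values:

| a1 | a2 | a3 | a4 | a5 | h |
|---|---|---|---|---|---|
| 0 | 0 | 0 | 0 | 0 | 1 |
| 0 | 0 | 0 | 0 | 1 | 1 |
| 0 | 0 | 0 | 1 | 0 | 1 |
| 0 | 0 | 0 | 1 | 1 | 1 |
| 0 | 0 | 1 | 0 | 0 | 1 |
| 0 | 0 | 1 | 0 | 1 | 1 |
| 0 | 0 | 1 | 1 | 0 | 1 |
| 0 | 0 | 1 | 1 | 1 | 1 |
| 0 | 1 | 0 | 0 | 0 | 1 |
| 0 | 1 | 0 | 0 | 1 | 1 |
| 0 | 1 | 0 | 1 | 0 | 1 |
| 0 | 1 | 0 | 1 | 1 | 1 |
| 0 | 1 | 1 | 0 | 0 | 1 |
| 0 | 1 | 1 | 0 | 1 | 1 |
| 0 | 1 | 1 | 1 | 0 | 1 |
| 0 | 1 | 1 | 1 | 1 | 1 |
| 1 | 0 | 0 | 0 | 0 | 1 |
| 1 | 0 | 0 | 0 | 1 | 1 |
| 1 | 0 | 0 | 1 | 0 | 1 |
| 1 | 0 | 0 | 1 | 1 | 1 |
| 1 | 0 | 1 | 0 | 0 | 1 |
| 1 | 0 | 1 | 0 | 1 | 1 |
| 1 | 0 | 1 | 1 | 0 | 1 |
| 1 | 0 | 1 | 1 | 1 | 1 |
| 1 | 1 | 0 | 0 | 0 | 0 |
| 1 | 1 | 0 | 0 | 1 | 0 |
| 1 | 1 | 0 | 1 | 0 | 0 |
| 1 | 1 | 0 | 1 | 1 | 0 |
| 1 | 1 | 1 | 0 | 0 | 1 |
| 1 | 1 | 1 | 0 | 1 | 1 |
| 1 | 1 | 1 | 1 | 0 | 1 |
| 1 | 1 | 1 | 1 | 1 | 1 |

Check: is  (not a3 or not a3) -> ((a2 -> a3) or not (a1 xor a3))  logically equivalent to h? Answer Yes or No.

Yes

Evaluate (not a3 or not a3) -> ((a2 -> a3) or not (a1 xor a3)) on each row and compare to h:
  a1=0, a2=0, a3=0, a4=0, a5=0: formula gives 1, h = 1 ✓
  a1=0, a2=0, a3=0, a4=0, a5=1: formula gives 1, h = 1 ✓
  a1=0, a2=0, a3=0, a4=1, a5=0: formula gives 1, h = 1 ✓
  a1=0, a2=0, a3=0, a4=1, a5=1: formula gives 1, h = 1 ✓
  …and likewise for the remaining 28 rows.
Every row agrees, so the formula is equivalent.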